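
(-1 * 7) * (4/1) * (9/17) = -252/17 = -14.82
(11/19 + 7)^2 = 20736/361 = 57.44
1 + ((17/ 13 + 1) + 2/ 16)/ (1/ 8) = 266/ 13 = 20.46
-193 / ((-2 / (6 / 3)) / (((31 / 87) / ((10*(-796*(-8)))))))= 0.00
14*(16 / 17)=224 / 17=13.18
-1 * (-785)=785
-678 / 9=-226 / 3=-75.33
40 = 40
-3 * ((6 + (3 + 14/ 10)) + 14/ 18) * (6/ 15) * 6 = -80.48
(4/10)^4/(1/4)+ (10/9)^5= 66279136/36905625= 1.80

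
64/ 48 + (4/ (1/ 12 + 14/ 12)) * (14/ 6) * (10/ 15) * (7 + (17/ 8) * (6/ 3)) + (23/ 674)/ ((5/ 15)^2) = 116549/ 2022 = 57.64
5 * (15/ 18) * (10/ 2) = 125/ 6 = 20.83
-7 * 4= -28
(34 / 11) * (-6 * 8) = -1632 / 11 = -148.36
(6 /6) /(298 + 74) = 1 /372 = 0.00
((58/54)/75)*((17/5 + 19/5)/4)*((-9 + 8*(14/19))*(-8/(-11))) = -13688/235125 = -0.06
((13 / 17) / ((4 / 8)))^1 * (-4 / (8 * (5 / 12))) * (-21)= 3276 / 85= 38.54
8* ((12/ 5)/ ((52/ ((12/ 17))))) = 288/ 1105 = 0.26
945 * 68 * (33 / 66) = 32130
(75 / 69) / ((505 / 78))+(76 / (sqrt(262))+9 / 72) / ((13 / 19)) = 7.21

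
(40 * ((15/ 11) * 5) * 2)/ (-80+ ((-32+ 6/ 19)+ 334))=2.45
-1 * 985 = -985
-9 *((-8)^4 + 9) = -36945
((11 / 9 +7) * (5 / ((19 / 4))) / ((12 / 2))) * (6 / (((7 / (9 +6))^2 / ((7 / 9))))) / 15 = 7400 / 3591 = 2.06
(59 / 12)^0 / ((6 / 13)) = 13 / 6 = 2.17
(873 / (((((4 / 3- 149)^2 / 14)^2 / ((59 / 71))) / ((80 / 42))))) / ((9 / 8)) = 1384508160 / 2734470570071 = 0.00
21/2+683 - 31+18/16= 5309/8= 663.62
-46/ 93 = -0.49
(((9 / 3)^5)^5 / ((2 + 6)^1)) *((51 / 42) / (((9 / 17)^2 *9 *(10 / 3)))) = 17130571762113 / 1120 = 15295153359.03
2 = 2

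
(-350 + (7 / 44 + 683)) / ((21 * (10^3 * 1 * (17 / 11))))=14659 / 1428000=0.01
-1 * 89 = -89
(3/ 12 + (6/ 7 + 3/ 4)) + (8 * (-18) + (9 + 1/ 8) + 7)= -7057/ 56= -126.02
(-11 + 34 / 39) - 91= -3944 / 39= -101.13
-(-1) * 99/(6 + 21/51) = 1683/109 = 15.44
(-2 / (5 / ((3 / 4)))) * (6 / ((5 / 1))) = -9 / 25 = -0.36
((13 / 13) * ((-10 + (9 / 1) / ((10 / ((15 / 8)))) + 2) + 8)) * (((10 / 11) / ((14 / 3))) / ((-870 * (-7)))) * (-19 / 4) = -513 / 2000768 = -0.00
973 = 973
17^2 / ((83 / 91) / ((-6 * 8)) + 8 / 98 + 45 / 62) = 273930384 / 747325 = 366.55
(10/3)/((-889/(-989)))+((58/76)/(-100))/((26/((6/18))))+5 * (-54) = -23389261927/87833200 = -266.29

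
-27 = -27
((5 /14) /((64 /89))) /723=445 /647808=0.00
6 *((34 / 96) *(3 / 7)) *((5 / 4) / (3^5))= 85 / 18144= 0.00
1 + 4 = 5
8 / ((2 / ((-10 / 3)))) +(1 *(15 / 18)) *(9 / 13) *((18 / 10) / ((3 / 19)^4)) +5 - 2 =129515 / 78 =1660.45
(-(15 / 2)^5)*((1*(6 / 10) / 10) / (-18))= 10125 / 128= 79.10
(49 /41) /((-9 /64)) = -3136 /369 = -8.50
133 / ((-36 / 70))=-4655 / 18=-258.61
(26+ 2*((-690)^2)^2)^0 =1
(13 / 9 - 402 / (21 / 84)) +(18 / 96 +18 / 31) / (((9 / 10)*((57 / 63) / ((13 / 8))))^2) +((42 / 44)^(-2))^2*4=-890732167945547 / 557167838976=-1598.68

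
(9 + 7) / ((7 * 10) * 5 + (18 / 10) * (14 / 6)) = 80 / 1771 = 0.05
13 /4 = 3.25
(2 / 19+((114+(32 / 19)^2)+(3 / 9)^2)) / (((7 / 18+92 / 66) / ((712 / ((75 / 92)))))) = 109610594368 / 1911495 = 57342.86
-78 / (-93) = 26 / 31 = 0.84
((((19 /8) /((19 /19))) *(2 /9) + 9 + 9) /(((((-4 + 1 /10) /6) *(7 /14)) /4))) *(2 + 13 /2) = -1938.29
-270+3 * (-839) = -2787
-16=-16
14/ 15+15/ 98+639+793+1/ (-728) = 109545019/ 76440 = 1433.09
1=1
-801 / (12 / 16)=-1068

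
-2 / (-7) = 2 / 7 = 0.29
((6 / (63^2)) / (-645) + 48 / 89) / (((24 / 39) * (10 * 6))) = 266239363 / 18227235600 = 0.01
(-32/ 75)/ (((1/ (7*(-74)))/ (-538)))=-8917888/ 75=-118905.17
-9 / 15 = -3 / 5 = -0.60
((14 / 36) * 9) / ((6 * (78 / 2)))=7 / 468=0.01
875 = 875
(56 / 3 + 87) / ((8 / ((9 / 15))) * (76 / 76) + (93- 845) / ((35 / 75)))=-2219 / 33560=-0.07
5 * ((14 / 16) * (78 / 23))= 14.84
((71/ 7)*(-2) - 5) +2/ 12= -1055/ 42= -25.12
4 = 4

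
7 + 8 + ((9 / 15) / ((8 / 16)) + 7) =116 / 5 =23.20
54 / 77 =0.70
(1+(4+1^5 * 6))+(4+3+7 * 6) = 60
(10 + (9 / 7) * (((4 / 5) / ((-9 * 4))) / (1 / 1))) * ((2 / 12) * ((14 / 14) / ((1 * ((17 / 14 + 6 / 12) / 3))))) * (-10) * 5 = -1745 / 12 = -145.42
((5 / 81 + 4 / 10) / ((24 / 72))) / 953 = 187 / 128655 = 0.00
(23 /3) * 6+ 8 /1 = 54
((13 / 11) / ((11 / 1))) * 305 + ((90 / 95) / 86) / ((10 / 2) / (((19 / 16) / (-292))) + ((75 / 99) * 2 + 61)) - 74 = -156965794878 / 3806946649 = -41.23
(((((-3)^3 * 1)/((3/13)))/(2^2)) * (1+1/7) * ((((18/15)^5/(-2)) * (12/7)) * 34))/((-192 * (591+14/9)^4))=-12684433788/123860388088767903125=-0.00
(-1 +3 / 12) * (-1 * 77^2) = 17787 / 4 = 4446.75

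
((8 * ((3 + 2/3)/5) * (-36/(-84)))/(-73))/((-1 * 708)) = 22/452235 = 0.00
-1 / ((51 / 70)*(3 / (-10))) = 700 / 153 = 4.58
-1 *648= -648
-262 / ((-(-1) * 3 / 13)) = -3406 / 3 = -1135.33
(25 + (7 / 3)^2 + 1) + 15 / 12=1177 / 36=32.69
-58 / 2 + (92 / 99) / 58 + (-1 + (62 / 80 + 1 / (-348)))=-3354689 / 114840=-29.21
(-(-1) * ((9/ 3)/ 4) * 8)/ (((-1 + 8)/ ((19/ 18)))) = 0.90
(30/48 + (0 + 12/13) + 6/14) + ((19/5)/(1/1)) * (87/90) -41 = -1930111/54600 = -35.35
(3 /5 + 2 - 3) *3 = -1.20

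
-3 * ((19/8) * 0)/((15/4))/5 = 0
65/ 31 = 2.10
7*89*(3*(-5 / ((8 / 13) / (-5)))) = 75928.12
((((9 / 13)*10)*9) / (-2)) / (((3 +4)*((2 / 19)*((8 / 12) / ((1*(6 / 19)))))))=-3645 / 182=-20.03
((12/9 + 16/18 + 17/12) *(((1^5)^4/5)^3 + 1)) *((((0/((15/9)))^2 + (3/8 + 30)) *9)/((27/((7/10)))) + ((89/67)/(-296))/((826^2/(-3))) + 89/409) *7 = 26479977731206291/141176967640000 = 187.57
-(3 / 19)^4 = -81 / 130321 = -0.00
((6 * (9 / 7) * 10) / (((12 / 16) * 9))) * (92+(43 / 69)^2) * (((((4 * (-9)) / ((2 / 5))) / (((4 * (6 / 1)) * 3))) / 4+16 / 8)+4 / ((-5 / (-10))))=340892275 / 33327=10228.71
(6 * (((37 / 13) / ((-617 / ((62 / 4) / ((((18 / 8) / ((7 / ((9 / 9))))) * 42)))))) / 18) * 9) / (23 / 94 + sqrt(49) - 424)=107818 / 2828004075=0.00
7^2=49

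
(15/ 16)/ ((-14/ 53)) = -795/ 224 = -3.55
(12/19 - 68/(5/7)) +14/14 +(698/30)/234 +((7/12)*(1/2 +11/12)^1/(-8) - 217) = -1325572223/4268160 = -310.57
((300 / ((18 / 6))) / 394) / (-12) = -25 / 1182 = -0.02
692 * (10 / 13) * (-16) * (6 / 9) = -221440 / 39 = -5677.95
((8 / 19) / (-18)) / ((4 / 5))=-5 / 171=-0.03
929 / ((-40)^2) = 929 / 1600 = 0.58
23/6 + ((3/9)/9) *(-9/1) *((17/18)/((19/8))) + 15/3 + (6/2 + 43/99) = 136957/11286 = 12.14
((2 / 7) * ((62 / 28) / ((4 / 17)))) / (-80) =-527 / 15680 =-0.03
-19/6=-3.17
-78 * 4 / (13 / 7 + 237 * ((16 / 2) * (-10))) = 2184 / 132707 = 0.02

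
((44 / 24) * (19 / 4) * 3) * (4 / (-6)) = -209 / 12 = -17.42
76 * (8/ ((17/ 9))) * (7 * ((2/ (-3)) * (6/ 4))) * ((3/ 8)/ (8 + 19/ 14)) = -90.30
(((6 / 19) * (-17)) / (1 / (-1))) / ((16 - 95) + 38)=-102 / 779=-0.13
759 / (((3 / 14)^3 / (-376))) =-261031232 / 9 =-29003470.22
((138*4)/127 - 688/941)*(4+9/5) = 12529624/597535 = 20.97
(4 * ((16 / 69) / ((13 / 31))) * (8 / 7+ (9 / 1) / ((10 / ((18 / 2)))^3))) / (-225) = -0.08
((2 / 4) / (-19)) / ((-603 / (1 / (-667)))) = -1 / 15283638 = -0.00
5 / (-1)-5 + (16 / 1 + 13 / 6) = 49 / 6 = 8.17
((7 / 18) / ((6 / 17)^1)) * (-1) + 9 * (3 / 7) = 2083 / 756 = 2.76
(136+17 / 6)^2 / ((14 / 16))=198254 / 9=22028.22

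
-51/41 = -1.24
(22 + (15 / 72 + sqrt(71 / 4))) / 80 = sqrt(71) / 160 + 533 / 1920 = 0.33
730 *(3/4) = 1095/2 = 547.50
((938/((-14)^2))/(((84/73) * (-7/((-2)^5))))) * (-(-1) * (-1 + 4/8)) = -9782/1029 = -9.51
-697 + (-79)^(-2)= -697.00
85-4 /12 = 254 /3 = 84.67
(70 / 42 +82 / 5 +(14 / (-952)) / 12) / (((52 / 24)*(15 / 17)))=24569 / 2600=9.45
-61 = -61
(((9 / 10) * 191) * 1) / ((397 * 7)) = 1719 / 27790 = 0.06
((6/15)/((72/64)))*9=16/5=3.20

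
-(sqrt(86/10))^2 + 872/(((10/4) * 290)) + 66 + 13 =51912/725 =71.60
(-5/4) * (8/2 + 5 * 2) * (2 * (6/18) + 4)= -245/3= -81.67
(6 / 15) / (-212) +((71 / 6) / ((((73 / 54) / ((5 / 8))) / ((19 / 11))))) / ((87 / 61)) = 327005627 / 49368440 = 6.62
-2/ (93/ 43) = -86/ 93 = -0.92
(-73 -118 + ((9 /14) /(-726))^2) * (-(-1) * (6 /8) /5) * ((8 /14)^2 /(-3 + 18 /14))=438480379 /80349808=5.46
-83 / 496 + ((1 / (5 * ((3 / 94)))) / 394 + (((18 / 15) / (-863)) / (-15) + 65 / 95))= 64031642063 / 120163774800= 0.53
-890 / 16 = -445 / 8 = -55.62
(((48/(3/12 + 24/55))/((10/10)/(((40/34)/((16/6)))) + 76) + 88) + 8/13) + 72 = 186103656/1152281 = 161.51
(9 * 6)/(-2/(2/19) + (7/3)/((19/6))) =-1026/347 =-2.96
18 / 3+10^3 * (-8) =-7994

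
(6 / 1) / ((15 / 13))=26 / 5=5.20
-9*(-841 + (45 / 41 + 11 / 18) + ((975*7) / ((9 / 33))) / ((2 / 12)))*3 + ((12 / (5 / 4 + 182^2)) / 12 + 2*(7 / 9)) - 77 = -131406579678469 / 32595246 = -4031464.58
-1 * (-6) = 6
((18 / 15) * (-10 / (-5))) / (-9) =-4 / 15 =-0.27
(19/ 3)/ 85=0.07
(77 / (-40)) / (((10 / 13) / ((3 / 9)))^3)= -169169 / 1080000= -0.16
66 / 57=22 / 19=1.16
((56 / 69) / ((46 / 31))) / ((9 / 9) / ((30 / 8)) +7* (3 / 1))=4340 / 168751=0.03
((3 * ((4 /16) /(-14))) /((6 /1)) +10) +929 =105167 /112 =938.99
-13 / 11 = -1.18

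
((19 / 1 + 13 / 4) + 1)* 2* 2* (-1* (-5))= 465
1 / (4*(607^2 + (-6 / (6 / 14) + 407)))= 1 / 1475368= 0.00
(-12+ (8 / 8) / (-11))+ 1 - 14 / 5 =-764 / 55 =-13.89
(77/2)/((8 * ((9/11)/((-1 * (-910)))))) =385385/72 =5352.57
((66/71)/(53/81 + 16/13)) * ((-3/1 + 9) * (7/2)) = 10.36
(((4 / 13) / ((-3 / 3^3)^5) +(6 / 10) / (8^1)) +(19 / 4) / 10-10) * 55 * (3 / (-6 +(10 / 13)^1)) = 155970441 / 272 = 573420.74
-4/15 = -0.27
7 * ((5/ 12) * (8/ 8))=35/ 12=2.92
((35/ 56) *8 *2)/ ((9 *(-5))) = -2/ 9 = -0.22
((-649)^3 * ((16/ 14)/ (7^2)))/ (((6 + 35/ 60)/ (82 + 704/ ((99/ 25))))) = -2921665790912/ 11613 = -251585791.00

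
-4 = -4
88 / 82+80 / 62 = 3004 / 1271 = 2.36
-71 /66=-1.08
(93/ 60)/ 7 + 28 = 3951/ 140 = 28.22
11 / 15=0.73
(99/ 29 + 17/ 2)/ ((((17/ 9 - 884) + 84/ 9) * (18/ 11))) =-7601/ 911180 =-0.01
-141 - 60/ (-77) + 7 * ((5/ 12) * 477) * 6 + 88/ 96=7584373/ 924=8208.20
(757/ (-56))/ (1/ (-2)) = 757/ 28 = 27.04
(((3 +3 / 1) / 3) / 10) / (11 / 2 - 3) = 2 / 25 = 0.08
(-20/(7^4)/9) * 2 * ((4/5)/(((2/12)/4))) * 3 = -0.11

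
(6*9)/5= 54/5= 10.80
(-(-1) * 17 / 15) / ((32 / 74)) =629 / 240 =2.62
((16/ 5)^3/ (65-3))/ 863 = 2048/ 3344125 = 0.00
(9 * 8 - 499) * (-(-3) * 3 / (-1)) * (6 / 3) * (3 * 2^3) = 184464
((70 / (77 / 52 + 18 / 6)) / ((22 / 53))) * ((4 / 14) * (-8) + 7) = 41340 / 233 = 177.42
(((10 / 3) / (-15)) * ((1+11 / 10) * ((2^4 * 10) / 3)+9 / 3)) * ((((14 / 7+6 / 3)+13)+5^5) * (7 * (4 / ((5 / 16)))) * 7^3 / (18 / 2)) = -22209365248 / 81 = -274189694.42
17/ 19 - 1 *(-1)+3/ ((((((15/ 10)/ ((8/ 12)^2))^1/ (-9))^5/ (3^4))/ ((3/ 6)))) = -311260/ 19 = -16382.11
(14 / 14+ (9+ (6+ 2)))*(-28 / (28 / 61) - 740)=-14418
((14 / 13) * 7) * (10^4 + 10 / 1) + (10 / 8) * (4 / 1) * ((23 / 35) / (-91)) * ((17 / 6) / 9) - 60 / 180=75459.66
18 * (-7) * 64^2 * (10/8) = -645120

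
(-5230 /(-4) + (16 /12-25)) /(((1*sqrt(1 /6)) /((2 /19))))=7703*sqrt(6) /57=331.02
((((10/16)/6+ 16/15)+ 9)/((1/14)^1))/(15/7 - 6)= -36.92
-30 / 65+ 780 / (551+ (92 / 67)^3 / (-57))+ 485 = 59669684287787 / 122788703089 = 485.95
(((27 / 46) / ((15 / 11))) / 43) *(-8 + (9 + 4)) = 99 / 1978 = 0.05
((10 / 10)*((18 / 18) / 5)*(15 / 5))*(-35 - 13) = -28.80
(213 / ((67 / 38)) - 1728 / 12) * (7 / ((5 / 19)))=-206682 / 335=-616.96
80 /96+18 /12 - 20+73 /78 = -435 /26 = -16.73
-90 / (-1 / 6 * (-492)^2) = 15 / 6724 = 0.00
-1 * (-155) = 155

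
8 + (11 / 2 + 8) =43 / 2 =21.50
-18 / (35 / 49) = -126 / 5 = -25.20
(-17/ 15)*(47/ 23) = -799/ 345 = -2.32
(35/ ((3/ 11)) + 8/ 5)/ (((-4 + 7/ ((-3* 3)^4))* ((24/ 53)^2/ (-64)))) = 1330362063/ 131185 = 10141.11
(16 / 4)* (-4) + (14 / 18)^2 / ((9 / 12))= -3692 / 243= -15.19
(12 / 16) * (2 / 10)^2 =3 / 100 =0.03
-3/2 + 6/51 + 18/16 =-35/136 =-0.26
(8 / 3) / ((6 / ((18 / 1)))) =8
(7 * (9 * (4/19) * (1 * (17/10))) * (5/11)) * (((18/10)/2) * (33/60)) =9639/1900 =5.07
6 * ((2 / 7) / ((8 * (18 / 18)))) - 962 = -13465 / 14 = -961.79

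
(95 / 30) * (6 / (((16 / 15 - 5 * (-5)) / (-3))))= -855 / 391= -2.19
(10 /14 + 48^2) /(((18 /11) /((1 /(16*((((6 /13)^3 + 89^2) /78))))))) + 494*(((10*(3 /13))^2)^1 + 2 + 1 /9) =837954705110225 /228044364912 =3674.52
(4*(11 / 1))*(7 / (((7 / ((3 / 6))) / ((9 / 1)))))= 198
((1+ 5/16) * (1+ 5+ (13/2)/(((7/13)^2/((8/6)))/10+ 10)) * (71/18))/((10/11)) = 1231228537/32518560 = 37.86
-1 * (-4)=4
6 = 6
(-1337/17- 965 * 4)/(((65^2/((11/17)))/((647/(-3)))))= 158844323/1221025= 130.09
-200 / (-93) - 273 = -25189 / 93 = -270.85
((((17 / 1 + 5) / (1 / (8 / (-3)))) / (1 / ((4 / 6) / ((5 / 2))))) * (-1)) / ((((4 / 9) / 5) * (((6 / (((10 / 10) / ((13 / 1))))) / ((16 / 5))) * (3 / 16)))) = 22528 / 585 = 38.51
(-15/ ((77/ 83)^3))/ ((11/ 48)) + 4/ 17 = -81.74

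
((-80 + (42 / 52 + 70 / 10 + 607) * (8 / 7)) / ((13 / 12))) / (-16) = -42495 / 1183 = -35.92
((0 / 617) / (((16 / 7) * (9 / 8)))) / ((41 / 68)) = 0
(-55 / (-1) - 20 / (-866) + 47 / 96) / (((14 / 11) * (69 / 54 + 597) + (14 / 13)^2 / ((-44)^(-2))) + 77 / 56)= 0.02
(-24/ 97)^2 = 576/ 9409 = 0.06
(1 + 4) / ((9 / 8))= 4.44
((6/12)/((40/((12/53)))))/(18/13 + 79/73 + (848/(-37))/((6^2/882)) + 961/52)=-105339/20119745255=-0.00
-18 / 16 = -9 / 8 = -1.12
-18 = -18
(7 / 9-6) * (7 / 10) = -329 / 90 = -3.66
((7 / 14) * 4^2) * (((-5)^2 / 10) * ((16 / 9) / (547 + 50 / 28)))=4480 / 69147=0.06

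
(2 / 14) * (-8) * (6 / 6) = -8 / 7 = -1.14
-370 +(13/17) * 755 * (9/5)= 11377/17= 669.24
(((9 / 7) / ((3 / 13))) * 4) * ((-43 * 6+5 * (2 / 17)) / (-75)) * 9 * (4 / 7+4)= 3146.94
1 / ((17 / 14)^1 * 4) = 7 / 34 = 0.21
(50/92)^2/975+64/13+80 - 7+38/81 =174670127/2228148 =78.39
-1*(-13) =13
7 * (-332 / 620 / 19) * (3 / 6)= -581 / 5890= -0.10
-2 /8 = -1 /4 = -0.25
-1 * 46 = -46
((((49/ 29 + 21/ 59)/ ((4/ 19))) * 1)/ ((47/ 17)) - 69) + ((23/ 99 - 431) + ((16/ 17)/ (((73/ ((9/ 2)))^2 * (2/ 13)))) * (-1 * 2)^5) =-358452441380098/ 721236510819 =-497.00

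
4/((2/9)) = 18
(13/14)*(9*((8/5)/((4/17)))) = 1989/35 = 56.83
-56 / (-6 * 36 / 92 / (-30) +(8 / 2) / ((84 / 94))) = -135240 / 10999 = -12.30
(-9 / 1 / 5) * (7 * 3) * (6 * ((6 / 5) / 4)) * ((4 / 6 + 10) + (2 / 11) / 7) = -40014 / 55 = -727.53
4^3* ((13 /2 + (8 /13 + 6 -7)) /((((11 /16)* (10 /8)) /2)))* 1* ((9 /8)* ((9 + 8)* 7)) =87187968 /715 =121941.21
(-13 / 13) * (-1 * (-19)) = -19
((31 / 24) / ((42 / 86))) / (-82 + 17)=-1333 / 32760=-0.04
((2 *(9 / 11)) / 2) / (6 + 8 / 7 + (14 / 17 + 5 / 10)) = 2142 / 22165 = 0.10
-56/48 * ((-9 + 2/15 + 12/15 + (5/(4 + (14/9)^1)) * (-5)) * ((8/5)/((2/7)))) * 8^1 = 147784/225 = 656.82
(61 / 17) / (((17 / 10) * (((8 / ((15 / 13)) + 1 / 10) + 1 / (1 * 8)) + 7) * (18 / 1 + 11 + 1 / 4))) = 97600 / 19149429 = 0.01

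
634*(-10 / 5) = -1268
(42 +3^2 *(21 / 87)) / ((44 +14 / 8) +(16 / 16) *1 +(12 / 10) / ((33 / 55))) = 1708 / 1885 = 0.91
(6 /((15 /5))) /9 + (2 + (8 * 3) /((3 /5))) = 380 /9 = 42.22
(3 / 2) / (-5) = -3 / 10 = -0.30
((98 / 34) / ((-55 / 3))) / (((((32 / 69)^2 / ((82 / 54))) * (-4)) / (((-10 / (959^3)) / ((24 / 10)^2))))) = -542225 / 992644618420224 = -0.00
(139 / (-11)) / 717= -0.02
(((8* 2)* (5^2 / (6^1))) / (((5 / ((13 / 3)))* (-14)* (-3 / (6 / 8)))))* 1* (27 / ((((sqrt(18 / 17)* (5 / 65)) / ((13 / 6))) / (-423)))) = -1548885* sqrt(34) / 28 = -322552.64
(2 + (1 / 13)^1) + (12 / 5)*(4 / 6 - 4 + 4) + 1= 304 / 65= 4.68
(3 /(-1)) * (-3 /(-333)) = -1 /37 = -0.03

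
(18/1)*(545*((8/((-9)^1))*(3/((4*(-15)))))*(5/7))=311.43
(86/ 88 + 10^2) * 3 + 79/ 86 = 574885/ 1892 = 303.85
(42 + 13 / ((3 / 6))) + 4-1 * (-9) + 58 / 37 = 82.57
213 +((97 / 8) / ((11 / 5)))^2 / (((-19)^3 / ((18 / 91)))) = 514772527359 / 2416782368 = 213.00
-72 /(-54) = 4 /3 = 1.33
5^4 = 625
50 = 50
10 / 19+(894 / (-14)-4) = -8955 / 133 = -67.33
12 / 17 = 0.71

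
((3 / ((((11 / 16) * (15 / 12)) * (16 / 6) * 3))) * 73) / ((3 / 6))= 3504 / 55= 63.71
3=3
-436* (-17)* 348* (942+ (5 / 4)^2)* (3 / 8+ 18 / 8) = 51109851807 / 8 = 6388731475.88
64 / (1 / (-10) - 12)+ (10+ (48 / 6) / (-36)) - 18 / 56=127063 / 30492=4.17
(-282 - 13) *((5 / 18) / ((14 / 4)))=-1475 / 63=-23.41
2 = 2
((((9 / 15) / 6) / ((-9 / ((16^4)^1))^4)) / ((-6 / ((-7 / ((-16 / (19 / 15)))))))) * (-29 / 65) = 1111704560817152196608 / 95954625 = 11585731910443.63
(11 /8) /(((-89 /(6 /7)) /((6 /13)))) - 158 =-2559383 /16198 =-158.01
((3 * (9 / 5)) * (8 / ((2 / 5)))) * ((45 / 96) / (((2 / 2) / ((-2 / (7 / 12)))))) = -1215 / 7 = -173.57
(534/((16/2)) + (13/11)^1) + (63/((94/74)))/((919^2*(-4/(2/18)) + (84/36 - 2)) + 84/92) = 147358897420819/2169217678892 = 67.93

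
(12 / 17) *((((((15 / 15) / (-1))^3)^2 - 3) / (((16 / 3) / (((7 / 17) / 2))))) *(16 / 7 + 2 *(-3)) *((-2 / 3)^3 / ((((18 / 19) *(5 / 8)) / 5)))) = -3952 / 7803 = -0.51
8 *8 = 64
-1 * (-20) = 20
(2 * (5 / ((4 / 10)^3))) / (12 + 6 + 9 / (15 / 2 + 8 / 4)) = 2375 / 288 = 8.25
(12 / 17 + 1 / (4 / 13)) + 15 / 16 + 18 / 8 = 1943 / 272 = 7.14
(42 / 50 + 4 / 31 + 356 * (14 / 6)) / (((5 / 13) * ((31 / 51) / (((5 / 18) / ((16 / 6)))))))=427315213 / 1153200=370.55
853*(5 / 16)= 4265 / 16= 266.56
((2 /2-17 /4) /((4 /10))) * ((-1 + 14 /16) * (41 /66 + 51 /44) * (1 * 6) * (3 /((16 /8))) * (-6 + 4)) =-45825 /1408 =-32.55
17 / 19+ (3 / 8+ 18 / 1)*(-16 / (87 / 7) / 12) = -3559 / 3306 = -1.08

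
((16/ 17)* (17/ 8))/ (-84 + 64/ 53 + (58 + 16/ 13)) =-689/ 8117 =-0.08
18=18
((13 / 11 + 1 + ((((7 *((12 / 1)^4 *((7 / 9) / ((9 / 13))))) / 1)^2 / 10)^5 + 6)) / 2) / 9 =2285633999296153510596517828028407494841041762264401 / 309375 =7387907876512819428190765000000000000000000000.00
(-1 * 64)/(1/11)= -704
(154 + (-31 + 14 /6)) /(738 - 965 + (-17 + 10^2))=-47 /54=-0.87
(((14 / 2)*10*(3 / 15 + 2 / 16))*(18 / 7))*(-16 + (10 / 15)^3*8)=-2392 / 3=-797.33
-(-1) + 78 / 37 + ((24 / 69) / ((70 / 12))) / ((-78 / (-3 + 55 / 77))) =8429061 / 2710435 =3.11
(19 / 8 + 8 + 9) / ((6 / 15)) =775 / 16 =48.44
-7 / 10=-0.70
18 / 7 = 2.57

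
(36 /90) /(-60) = -1 /150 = -0.01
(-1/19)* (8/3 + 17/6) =-11/38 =-0.29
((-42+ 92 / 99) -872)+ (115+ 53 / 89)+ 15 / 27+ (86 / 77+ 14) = -781.80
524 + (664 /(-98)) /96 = 616141 /1176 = 523.93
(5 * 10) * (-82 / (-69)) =59.42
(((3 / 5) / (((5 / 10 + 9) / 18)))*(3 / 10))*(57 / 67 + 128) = 1398546 / 31825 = 43.94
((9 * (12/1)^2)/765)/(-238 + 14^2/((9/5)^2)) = -5832/611065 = -0.01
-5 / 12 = -0.42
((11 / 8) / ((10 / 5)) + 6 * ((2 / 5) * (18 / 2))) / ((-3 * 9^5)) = -1783 / 14171760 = -0.00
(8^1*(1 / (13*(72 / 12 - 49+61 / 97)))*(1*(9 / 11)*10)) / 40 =-291 / 97955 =-0.00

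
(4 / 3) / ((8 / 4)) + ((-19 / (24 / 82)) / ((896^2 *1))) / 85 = 181971367 / 272957440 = 0.67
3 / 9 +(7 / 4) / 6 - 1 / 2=1 / 8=0.12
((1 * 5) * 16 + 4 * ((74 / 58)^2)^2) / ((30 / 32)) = 341755328 / 3536405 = 96.64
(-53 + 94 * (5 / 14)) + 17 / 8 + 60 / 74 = -34173 / 2072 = -16.49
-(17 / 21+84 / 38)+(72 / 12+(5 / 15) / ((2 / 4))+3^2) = 1682 / 133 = 12.65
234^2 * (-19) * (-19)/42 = 3294486/7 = 470640.86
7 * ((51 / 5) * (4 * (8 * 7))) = 79968 / 5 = 15993.60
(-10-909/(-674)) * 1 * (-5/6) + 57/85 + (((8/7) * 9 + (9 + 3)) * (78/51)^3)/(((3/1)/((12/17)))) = 314915630333/11821562340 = 26.64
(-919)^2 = 844561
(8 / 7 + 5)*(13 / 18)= 559 / 126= 4.44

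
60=60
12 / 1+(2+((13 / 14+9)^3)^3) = 19370160031678686635 / 20661046784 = 937520747.82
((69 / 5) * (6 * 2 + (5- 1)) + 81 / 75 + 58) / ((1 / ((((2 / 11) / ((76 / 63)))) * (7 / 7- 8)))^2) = 1360783557 / 4368100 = 311.53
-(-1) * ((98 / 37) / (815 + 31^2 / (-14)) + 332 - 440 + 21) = -33633959 / 386613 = -87.00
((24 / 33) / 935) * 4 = 32 / 10285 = 0.00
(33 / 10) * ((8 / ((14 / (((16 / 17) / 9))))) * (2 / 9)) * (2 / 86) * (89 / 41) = 62656 / 28322595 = 0.00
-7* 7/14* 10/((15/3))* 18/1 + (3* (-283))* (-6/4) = 1147.50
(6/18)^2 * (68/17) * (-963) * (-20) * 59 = 505040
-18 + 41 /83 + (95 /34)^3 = 14053413 /3262232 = 4.31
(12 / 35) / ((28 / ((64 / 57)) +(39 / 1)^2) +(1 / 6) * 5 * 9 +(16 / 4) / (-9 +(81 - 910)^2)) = 294528 / 1334464955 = 0.00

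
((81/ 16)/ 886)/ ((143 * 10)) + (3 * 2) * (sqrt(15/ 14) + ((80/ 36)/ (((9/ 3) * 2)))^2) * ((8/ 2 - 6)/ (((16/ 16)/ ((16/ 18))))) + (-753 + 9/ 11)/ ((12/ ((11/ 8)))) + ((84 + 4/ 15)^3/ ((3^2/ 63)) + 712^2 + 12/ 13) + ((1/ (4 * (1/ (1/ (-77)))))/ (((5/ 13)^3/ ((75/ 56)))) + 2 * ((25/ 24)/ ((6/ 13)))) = 255005695731026420897/ 54309351096000 - 16 * sqrt(210)/ 21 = 4695417.84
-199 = -199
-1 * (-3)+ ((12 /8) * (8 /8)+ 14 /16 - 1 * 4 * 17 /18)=115 /72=1.60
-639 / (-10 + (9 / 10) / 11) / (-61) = -70290 / 66551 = -1.06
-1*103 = -103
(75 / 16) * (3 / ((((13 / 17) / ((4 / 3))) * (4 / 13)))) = 1275 / 16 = 79.69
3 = 3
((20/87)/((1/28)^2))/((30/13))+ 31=28475/261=109.10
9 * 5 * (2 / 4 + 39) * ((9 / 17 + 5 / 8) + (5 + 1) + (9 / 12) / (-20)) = 12650.31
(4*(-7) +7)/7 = -3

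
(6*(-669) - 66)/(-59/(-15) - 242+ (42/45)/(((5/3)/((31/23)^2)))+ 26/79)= 17.24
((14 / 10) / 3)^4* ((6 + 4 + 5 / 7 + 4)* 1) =35329 / 50625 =0.70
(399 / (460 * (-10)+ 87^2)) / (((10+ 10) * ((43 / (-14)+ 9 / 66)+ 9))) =30723 / 27730460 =0.00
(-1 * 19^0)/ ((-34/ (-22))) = -11/ 17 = -0.65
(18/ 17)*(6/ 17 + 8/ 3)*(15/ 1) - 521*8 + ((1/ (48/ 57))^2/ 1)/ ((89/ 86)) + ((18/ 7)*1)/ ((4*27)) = -284755773313/ 69138048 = -4118.66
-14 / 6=-7 / 3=-2.33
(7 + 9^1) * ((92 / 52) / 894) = 184 / 5811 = 0.03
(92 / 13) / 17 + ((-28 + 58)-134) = -22892 / 221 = -103.58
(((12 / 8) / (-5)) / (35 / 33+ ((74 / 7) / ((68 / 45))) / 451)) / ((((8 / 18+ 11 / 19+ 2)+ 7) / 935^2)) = -2888320190679 / 118788770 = -24314.76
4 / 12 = 1 / 3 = 0.33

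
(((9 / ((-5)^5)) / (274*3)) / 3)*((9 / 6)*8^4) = -3072 / 428125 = -0.01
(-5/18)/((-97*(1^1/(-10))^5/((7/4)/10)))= -43750/873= -50.11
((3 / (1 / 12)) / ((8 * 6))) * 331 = 993 / 4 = 248.25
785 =785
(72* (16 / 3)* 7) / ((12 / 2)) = 448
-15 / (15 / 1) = -1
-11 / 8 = -1.38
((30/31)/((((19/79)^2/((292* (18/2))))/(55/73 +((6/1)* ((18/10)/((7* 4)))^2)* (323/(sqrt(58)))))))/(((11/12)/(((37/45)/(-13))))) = -5475.96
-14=-14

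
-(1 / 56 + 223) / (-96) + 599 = 1077571 / 1792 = 601.32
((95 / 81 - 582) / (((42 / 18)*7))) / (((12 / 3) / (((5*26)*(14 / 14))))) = -436865 / 378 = -1155.73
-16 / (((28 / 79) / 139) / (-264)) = 11595936 / 7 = 1656562.29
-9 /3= -3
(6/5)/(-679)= -6/3395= -0.00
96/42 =16/7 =2.29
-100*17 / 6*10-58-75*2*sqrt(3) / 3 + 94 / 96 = -138737 / 48-50*sqrt(3) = -2976.96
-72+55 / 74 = -5273 / 74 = -71.26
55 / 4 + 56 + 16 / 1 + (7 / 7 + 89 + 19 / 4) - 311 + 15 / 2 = -123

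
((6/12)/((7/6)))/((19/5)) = 0.11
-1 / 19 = -0.05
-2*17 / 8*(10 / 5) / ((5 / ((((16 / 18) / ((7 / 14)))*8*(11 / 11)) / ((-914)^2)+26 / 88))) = -415424597 / 827042040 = -0.50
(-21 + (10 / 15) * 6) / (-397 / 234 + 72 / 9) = -3978 / 1475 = -2.70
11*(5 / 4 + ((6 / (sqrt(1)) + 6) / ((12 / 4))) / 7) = 561 / 28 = 20.04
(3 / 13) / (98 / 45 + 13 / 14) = 1890 / 25441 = 0.07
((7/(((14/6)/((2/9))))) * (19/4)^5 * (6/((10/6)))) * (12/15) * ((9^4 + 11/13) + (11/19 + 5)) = 30490490.11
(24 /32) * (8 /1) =6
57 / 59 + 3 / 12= 287 / 236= 1.22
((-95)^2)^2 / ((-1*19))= -4286875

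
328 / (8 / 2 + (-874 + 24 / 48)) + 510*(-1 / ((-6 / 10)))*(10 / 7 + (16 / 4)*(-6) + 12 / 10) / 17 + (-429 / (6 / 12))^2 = 8948312060 / 12173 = 735095.05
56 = 56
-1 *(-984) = 984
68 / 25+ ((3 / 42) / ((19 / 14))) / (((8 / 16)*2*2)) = 2609 / 950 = 2.75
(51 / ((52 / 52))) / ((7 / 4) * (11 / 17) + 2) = 1156 / 71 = 16.28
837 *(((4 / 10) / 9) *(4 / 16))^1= 93 / 10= 9.30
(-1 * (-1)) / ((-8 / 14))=-7 / 4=-1.75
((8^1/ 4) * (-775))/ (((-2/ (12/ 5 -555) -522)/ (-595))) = -1274088375/ 721138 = -1766.77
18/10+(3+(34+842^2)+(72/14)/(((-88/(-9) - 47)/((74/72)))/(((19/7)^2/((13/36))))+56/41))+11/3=150174150023473/211813035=708993.90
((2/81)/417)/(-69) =-2/2330613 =-0.00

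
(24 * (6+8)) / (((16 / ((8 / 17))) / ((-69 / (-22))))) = 5796 / 187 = 30.99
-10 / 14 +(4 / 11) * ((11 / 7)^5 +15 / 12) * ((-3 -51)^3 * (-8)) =4962062.75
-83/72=-1.15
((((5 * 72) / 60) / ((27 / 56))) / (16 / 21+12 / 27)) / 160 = 49 / 760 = 0.06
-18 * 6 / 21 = -36 / 7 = -5.14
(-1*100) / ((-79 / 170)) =215.19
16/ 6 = 8/ 3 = 2.67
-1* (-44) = 44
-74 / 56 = -37 / 28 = -1.32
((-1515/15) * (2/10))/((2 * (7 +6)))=-101/130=-0.78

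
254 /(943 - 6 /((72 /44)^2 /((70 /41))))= 140589 /519833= 0.27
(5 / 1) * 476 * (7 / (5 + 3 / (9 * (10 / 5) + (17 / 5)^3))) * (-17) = -28981498 / 517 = -56057.06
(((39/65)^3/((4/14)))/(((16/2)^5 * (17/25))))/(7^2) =27/38993920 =0.00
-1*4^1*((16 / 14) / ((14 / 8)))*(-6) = 768 / 49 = 15.67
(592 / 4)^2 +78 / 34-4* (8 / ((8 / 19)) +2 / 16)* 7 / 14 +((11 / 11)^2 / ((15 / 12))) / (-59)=438672693 / 20060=21868.03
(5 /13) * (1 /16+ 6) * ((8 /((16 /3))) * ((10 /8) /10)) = 1455 /3328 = 0.44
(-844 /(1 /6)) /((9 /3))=-1688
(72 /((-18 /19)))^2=5776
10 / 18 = 0.56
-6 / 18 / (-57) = 0.01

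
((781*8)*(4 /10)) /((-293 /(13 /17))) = -162448 /24905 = -6.52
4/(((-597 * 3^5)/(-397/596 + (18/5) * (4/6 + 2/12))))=-0.00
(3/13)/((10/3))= 9/130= 0.07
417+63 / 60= 8361 / 20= 418.05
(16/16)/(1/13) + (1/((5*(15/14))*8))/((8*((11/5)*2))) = 137287/10560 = 13.00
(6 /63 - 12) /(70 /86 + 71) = -5375 /32424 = -0.17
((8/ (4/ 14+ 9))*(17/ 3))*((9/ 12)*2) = 476/ 65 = 7.32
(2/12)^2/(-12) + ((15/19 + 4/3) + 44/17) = 657037/139536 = 4.71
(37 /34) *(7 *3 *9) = 6993 /34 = 205.68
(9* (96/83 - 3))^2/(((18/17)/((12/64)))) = 10744731/220448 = 48.74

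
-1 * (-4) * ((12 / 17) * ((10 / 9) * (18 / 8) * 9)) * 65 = 70200 / 17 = 4129.41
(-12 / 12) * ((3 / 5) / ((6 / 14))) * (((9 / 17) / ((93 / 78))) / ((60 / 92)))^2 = -22529052 / 34716125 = -0.65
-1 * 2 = -2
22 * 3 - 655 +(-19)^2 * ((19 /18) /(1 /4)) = 8417 /9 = 935.22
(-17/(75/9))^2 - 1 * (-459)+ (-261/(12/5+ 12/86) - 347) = 1522757/113750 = 13.39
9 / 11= 0.82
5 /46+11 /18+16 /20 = 1573 /1035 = 1.52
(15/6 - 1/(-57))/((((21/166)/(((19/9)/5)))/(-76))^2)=161980.97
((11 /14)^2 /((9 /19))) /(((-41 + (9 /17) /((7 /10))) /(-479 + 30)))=17548267 /1206828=14.54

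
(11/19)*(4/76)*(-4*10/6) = -220/1083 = -0.20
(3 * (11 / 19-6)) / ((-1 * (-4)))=-309 / 76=-4.07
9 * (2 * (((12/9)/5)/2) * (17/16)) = 51/20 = 2.55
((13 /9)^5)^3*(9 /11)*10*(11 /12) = 255929465070453785 /137260754729766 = 1864.55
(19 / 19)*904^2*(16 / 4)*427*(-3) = -4187414784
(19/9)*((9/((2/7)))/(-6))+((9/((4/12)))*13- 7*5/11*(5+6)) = 3659/12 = 304.92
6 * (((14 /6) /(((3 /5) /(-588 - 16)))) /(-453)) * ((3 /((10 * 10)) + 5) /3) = 7042 /135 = 52.16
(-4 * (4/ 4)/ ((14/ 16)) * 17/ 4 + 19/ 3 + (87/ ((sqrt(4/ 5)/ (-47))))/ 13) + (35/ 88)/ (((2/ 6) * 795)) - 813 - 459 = -125867221/ 97944 - 4089 * sqrt(5)/ 26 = -1636.76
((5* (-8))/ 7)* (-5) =200/ 7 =28.57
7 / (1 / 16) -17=95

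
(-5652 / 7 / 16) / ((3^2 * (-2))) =2.80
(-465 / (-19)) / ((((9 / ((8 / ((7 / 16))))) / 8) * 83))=158720 / 33117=4.79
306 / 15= 102 / 5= 20.40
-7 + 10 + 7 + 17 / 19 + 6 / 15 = 1073 / 95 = 11.29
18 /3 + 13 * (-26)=-332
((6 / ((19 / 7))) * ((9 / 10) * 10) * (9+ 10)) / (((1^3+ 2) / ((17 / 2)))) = 1071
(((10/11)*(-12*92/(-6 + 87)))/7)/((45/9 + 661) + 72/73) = -26864/10122651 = -0.00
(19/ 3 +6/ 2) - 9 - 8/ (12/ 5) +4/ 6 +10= 23/ 3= 7.67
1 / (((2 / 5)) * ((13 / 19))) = 95 / 26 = 3.65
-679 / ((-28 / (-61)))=-5917 / 4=-1479.25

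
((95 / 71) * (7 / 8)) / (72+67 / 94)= 6251 / 388228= 0.02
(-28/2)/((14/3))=-3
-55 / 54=-1.02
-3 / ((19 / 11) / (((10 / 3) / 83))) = -110 / 1577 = -0.07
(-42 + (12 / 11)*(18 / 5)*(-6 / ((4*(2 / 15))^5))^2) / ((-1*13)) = -28009706836791 / 4798283776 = -5837.44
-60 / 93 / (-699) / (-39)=-20 / 845091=-0.00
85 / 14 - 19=-181 / 14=-12.93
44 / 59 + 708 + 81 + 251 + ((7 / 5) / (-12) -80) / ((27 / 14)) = 47751949 / 47790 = 999.20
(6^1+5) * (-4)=-44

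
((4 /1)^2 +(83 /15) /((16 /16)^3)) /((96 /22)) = 3553 /720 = 4.93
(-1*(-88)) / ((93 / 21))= 616 / 31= 19.87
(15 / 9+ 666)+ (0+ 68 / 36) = 6026 / 9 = 669.56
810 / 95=162 / 19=8.53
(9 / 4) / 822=3 / 1096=0.00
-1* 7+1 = -6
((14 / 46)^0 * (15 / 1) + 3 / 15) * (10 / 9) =152 / 9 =16.89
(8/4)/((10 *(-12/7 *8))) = -7/480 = -0.01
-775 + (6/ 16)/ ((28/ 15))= -173555/ 224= -774.80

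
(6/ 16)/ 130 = 3/ 1040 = 0.00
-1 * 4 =-4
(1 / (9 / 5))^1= 5 / 9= 0.56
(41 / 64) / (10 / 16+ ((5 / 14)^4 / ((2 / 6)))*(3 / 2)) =98441 / 107290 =0.92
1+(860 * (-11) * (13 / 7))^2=15124080449 / 49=308654703.04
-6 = -6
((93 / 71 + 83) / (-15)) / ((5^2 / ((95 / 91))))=-113734 / 484575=-0.23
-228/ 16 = -14.25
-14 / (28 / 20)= -10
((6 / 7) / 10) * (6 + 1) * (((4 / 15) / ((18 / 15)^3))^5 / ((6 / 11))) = 21484375 / 223154201664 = 0.00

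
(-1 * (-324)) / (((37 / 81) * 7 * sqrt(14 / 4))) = 26244 * sqrt(14) / 1813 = 54.16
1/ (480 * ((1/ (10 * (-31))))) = -31/ 48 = -0.65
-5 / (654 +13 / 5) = -25 / 3283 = -0.01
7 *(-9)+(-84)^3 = -592767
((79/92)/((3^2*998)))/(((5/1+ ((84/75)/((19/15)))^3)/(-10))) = -338663125/2016105414588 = -0.00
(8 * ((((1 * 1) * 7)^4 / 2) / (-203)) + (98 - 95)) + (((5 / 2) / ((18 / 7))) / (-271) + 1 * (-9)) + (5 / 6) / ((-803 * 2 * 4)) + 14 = -35726728145 / 908751888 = -39.31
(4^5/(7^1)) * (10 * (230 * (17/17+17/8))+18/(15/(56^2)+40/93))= 938881255936/887845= 1057483.29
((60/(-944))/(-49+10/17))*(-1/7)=-255/1359596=-0.00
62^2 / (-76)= -961 / 19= -50.58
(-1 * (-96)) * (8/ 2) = 384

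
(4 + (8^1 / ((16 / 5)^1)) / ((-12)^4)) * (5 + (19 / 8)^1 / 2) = 1824823 / 73728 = 24.75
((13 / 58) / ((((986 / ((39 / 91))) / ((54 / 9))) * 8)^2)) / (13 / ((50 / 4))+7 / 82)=359775 / 16997859308864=0.00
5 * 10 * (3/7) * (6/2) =450/7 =64.29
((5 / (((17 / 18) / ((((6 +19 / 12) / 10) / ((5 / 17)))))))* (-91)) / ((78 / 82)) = -1305.85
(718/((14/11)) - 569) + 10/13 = -372/91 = -4.09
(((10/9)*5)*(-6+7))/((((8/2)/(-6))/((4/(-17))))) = 100/51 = 1.96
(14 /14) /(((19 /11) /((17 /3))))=187 /57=3.28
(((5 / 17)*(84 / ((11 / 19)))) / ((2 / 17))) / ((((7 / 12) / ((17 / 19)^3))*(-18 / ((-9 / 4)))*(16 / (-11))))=-221085 / 5776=-38.28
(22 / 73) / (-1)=-22 / 73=-0.30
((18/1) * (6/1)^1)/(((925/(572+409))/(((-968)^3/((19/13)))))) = -1249286903175168/17575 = -71083180835.00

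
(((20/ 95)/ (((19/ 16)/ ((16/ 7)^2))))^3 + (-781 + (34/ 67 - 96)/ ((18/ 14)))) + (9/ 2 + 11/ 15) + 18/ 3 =-28143651024540618137/ 33375452148227070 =-843.24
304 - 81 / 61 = 18463 / 61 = 302.67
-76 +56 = -20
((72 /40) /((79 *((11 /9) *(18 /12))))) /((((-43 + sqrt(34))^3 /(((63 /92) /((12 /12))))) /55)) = -5285259 /804731584250 - 351603 *sqrt(34) /804731584250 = -0.00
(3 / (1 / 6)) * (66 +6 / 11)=13176 / 11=1197.82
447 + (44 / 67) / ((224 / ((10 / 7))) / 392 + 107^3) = 183444124153 / 410389539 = 447.00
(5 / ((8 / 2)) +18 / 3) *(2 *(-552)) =-8004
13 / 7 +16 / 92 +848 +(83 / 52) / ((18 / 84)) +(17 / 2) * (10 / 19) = 205663819 / 238602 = 861.95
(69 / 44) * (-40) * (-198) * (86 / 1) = 1068120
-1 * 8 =-8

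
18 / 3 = 6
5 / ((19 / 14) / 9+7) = 0.70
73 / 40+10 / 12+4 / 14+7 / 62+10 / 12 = 101303 / 26040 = 3.89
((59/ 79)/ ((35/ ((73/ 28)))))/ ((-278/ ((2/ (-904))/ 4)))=4307/ 38913150080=0.00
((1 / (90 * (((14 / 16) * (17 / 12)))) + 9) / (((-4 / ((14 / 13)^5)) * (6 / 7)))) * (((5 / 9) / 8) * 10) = -103951295 / 39328497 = -2.64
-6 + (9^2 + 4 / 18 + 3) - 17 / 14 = 9703 / 126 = 77.01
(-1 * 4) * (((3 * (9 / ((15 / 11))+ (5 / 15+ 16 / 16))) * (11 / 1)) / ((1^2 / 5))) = -5236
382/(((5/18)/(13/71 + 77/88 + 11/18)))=1629803/710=2295.50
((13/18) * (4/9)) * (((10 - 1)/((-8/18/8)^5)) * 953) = -5202190656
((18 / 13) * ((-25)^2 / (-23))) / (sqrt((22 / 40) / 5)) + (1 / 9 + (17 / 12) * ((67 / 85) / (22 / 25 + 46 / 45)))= 10757 / 15408- 112500 * sqrt(11) / 3289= -112.75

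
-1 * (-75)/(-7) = -75/7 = -10.71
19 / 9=2.11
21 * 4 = 84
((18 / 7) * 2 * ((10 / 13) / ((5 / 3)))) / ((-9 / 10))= -240 / 91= -2.64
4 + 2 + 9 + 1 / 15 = 226 / 15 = 15.07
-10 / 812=-0.01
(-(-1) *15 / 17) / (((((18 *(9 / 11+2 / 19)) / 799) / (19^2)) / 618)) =1826243045 / 193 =9462399.20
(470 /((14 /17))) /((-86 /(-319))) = 1274405 /602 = 2116.95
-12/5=-2.40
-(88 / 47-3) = 53 / 47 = 1.13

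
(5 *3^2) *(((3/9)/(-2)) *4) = -30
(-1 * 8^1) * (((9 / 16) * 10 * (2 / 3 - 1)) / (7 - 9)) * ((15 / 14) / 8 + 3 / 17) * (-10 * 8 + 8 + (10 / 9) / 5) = 18715 / 112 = 167.10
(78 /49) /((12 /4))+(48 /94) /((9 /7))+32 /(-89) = 349402 /614901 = 0.57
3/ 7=0.43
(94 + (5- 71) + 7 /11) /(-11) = -315 /121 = -2.60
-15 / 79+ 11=854 / 79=10.81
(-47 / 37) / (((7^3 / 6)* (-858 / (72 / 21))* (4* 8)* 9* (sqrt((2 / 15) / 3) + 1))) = 705 / 2185034852-47* sqrt(10) / 2185034852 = 0.00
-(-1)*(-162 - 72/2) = -198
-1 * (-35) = 35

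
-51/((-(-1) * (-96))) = 17/32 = 0.53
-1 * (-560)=560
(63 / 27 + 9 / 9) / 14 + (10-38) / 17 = -503 / 357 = -1.41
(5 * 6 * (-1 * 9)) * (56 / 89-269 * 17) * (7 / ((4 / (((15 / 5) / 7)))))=164811105 / 178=925905.08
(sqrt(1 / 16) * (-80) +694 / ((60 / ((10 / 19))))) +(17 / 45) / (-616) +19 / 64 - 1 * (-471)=457.38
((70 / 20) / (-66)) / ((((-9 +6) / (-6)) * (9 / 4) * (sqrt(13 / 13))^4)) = -14 / 297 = -0.05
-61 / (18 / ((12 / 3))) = -122 / 9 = -13.56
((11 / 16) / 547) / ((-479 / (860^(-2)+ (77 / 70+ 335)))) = -2734375171 / 3100557036800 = -0.00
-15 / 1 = -15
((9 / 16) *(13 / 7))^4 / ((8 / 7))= 187388721 / 179830784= 1.04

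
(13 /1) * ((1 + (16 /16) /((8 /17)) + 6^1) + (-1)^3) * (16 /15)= 338 /3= 112.67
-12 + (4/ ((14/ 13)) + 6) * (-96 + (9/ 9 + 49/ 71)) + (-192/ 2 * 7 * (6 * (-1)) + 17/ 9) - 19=13806970/ 4473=3086.74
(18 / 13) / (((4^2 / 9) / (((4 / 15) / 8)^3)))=0.00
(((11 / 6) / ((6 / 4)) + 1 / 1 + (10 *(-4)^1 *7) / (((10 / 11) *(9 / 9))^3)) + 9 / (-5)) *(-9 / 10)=41879 / 125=335.03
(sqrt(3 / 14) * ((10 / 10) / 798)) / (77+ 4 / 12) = sqrt(42) / 863968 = 0.00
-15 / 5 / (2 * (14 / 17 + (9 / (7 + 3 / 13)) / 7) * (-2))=16779 / 22402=0.75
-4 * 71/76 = -71/19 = -3.74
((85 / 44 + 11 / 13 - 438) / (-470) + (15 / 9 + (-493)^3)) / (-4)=96639770492599 / 3226080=29955788.60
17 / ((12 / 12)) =17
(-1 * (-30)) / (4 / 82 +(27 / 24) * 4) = 2460 / 373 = 6.60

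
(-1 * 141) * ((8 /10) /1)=-564 /5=-112.80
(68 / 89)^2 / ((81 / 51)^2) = 1336336 / 5774409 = 0.23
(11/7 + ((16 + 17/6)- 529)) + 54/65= -1386197/2730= -507.76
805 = 805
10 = 10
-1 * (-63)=63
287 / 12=23.92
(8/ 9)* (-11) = -88/ 9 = -9.78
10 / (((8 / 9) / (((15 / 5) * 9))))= 1215 / 4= 303.75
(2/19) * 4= 8/19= 0.42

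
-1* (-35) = 35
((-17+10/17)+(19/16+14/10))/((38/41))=-770841/51680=-14.92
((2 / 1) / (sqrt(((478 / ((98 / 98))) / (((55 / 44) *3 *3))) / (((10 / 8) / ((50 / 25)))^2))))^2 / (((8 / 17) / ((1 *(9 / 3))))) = 0.23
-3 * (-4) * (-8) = -96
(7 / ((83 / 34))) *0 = 0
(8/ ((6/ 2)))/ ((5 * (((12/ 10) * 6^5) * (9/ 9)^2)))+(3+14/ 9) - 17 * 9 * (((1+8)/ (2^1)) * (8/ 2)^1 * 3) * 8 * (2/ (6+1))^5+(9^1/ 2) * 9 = -23756459261/ 294055272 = -80.79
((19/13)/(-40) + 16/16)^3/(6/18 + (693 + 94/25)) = 377254503/294050698240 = 0.00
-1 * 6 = -6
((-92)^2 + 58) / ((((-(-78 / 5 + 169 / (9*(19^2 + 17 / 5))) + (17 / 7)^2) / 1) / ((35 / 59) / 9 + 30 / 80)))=1781286485335 / 10167026438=175.20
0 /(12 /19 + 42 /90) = 0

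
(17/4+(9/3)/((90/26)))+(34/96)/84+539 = 10969477/20160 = 544.12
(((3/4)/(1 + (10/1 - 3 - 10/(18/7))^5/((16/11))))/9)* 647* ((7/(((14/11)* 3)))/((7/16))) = 93389274/83238239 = 1.12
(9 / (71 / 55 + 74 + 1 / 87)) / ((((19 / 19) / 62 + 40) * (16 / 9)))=4005045 / 2383890352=0.00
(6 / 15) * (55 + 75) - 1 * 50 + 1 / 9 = 2.11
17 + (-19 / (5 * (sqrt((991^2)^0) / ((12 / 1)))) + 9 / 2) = -241 / 10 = -24.10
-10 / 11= -0.91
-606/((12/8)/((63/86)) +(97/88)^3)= -8672412672/48469429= -178.93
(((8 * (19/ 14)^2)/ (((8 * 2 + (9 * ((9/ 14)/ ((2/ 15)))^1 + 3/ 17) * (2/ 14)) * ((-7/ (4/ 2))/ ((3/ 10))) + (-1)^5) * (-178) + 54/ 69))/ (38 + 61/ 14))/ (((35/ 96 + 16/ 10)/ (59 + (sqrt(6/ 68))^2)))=101888640/ 451182836129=0.00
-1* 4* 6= -24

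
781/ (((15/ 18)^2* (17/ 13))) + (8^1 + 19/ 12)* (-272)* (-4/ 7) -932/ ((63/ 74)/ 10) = -32886428/ 3825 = -8597.76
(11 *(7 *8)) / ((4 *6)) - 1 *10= 15.67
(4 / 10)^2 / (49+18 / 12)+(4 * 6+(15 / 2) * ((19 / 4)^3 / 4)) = 224.95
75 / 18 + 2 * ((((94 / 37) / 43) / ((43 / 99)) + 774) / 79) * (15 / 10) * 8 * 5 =484392565 / 410478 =1180.07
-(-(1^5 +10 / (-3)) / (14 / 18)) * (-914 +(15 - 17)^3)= 2766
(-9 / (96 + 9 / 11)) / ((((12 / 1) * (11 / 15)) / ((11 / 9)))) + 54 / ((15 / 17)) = 260657 / 4260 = 61.19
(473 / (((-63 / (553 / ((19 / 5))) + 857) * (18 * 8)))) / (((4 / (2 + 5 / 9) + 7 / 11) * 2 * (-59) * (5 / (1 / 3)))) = -9453851 / 9606815025408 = -0.00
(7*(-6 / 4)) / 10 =-21 / 20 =-1.05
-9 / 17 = -0.53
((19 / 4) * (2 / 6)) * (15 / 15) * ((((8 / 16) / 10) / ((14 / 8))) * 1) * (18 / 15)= 19 / 350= 0.05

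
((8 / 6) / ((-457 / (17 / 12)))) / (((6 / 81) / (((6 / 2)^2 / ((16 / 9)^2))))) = -0.16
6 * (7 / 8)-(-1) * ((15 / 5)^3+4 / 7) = 919 / 28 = 32.82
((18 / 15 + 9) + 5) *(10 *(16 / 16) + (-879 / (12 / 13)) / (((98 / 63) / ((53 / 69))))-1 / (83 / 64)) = -187266907 / 26726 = -7006.92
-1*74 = -74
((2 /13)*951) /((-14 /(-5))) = 4755 /91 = 52.25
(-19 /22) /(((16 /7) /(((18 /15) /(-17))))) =399 /14960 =0.03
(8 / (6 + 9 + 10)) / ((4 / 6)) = 12 / 25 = 0.48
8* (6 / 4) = 12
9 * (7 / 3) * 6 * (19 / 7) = 342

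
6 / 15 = 2 / 5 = 0.40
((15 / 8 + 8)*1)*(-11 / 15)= -869 / 120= -7.24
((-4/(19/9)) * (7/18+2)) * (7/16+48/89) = -59813/13528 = -4.42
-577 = -577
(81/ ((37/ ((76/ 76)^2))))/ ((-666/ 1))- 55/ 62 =-37787/ 42439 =-0.89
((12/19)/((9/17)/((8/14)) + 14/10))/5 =0.05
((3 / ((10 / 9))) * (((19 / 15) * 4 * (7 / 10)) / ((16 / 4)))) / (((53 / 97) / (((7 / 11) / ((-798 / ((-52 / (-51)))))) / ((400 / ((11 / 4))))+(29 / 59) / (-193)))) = -45893902649 / 4103874800000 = -0.01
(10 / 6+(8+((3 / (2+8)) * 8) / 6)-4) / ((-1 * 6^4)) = -0.00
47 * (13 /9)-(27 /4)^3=-138043 /576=-239.66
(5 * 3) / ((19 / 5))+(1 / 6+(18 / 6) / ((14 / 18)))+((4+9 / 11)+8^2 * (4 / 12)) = 99843 / 2926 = 34.12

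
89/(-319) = -89/319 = -0.28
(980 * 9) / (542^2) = 2205 / 73441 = 0.03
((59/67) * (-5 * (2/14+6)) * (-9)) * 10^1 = 1141650/469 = 2434.22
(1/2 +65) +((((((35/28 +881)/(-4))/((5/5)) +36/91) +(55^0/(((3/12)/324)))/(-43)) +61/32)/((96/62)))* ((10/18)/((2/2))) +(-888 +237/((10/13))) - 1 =-163503814699/270466560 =-604.53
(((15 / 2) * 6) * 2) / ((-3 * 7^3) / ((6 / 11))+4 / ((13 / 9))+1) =-260 / 5439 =-0.05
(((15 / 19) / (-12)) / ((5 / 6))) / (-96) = 1 / 1216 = 0.00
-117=-117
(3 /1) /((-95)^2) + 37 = 333928 /9025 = 37.00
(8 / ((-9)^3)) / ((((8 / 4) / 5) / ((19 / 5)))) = -76 / 729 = -0.10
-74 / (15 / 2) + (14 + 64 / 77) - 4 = 0.96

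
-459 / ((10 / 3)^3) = -12393 / 1000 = -12.39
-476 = -476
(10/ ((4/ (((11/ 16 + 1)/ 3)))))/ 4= 45/ 128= 0.35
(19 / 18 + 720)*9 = 12979 / 2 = 6489.50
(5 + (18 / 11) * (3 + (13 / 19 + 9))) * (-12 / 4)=-77.27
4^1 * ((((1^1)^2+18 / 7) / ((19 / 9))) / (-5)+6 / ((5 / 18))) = 56556 / 665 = 85.05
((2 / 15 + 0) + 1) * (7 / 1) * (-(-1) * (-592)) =-70448 / 15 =-4696.53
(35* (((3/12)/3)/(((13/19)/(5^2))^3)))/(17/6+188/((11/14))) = 2171640625/3695354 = 587.67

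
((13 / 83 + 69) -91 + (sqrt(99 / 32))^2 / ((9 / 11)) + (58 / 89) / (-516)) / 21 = -78688075 / 91480608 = -0.86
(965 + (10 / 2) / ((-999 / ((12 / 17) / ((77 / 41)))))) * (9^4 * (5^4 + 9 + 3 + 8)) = 197786930105925 / 48433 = 4083722464.14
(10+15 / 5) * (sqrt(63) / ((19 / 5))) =195 * sqrt(7) / 19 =27.15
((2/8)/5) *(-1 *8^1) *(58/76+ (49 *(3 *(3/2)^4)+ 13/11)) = -2495067/8360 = -298.45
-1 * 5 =-5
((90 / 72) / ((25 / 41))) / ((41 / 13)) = 0.65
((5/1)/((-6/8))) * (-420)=2800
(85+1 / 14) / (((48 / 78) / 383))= 5929989 / 112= 52946.33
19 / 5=3.80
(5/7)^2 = 25/49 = 0.51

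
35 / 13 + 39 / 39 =48 / 13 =3.69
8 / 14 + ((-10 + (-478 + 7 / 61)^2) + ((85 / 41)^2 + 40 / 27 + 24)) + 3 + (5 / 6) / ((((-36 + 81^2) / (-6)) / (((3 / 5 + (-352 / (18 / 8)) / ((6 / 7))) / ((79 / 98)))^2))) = 1484140757486491625171957 / 6499166373755850375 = 228358.63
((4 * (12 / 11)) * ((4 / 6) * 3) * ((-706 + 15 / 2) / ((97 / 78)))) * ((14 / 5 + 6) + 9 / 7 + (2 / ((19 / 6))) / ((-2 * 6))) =-3172455936 / 64505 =-49181.55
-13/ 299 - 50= -1151/ 23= -50.04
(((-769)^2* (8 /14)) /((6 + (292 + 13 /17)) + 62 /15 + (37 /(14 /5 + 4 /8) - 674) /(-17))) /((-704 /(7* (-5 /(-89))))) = -251328425 /455200112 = -0.55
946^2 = 894916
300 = 300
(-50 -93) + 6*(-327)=-2105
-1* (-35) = 35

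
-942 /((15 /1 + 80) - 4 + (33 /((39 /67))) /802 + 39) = -3273764 /452039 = -7.24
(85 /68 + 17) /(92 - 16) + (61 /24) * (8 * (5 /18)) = 48331 /8208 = 5.89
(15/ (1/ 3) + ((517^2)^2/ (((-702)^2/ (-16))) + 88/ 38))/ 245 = -5429588365897/ 573500655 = -9467.45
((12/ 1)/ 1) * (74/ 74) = 12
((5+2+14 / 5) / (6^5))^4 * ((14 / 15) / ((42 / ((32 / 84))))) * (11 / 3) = 9058973 / 115683138142617600000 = 0.00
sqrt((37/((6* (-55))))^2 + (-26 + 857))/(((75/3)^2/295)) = 59* sqrt(90497269)/41250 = 13.61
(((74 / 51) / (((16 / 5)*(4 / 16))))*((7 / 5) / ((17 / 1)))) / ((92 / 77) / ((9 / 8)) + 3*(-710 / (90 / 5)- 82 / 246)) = -59829 / 47374036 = -0.00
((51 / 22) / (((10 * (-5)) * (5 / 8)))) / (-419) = 102 / 576125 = 0.00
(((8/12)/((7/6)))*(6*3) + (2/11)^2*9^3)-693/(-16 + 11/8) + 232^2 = 593556428/11011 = 53905.77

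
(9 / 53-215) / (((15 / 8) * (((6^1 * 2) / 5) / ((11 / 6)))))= -125246 / 1431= -87.52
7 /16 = 0.44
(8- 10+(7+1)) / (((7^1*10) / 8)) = 24 / 35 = 0.69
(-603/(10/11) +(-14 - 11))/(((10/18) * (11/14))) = -433629/275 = -1576.83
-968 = -968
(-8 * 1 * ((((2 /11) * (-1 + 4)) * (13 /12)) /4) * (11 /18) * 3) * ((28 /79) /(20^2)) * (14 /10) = -637 /237000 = -0.00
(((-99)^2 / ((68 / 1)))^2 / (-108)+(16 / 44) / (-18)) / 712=-352255529 / 1303746048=-0.27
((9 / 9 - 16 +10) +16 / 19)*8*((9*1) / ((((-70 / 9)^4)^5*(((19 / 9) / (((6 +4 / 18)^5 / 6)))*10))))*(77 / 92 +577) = -23346492283513994498037 / 1202972510286155059814453125000000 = -0.00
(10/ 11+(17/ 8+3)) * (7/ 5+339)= 2054.00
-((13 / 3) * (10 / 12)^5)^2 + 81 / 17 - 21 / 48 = 11975747023 / 9251324928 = 1.29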